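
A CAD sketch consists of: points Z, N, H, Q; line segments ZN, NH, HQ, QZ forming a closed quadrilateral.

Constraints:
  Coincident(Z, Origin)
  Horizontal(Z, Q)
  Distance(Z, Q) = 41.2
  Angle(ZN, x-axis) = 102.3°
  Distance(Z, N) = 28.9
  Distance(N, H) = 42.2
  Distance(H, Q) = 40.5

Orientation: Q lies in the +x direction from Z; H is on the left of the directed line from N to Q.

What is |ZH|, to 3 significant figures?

52.7

Checks: Z.y = 0.00, Q.y = 0.00 ✓; |NH| = 42.20 ✓; |HQ| = 40.50 ✓.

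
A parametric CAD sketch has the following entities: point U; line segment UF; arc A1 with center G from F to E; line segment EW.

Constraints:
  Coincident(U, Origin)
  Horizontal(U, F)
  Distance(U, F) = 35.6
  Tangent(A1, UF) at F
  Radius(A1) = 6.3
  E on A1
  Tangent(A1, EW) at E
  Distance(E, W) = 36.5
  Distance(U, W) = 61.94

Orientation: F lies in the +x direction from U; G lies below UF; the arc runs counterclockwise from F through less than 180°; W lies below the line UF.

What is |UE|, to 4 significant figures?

31.23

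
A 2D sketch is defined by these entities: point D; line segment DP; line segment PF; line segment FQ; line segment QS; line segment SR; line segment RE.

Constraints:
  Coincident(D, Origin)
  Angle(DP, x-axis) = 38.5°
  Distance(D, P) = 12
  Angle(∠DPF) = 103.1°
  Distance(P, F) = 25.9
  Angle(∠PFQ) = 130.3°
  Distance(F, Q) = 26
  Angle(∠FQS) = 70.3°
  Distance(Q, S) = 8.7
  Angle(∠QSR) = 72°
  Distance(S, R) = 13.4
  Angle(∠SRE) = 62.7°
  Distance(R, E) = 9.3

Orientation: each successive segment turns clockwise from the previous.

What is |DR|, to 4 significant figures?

36.75

D is at the origin; DP runs at 38.5° with length 12.0, so P = (9.391, 7.470). ∠DPF = 103.1° gives PF at -38.40° from the x-axis; with |PF| = 25.9, F = (29.69, -8.618). ∠PFQ = 130.3° gives FQ at -88.10° from the x-axis; with |FQ| = 26.0, Q = (30.55, -34.60). ∠FQS = 70.3° gives QS at 162.2° from the x-axis; with |QS| = 8.7, S = (22.27, -31.94). ∠QSR = 72.0° gives SR at 54.20° from the x-axis; with |SR| = 13.4, R = (30.11, -21.08). Then |DR| = |R − D| = 36.75.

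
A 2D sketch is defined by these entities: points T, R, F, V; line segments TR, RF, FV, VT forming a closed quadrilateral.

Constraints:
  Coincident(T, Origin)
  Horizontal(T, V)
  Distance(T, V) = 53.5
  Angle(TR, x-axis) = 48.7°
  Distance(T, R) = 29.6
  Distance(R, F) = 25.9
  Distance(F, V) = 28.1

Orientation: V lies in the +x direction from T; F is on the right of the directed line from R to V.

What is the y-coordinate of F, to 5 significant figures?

-2.9533

Checks: |RF| = 25.90 ✓; |FV| = 28.10 ✓.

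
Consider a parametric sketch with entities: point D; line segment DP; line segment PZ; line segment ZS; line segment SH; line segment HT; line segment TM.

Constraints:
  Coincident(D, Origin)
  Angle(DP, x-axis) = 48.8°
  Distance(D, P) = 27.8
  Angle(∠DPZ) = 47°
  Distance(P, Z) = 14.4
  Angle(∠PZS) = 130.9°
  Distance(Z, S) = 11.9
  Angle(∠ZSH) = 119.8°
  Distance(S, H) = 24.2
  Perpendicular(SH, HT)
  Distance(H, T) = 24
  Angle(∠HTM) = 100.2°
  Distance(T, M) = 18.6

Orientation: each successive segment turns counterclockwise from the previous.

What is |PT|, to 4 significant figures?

25.35

D is at the origin; DP runs at 48.8° with length 27.8, so P = (18.31, 20.92). ∠DPZ = 47.0° gives PZ at -178.2° from the x-axis; with |PZ| = 14.4, Z = (3.919, 20.46). ∠PZS = 130.9° gives ZS at -129.1° from the x-axis; with |ZS| = 11.9, S = (-3.586, 11.23). ∠ZSH = 119.8° gives SH at -68.90° from the x-axis; with |SH| = 24.2, H = (5.126, -11.35). The perpendicularity gives HT at right angles to SH, so HT runs at 21.10°; with |HT| = 24.0, T = (27.52, -2.708). Then |PT| = |T − P| = 25.35.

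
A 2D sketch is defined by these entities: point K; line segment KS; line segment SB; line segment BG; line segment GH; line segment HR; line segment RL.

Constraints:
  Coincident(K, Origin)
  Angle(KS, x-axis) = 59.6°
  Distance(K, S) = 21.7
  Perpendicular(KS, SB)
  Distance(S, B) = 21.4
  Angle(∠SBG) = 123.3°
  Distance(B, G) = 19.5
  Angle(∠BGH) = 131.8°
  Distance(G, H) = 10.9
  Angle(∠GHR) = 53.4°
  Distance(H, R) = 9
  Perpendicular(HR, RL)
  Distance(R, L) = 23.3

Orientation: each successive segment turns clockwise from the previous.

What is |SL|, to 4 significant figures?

42.27

K is at the origin; KS runs at 59.6° with length 21.7, so S = (10.98, 18.72). KS is perpendicular to SB, so SB runs at -30.40°; with |SB| = 21.4, B = (29.44, 7.887). ∠SBG = 123.3° gives BG at -87.10° from the x-axis; with |BG| = 19.5, G = (30.43, -11.59). ∠BGH = 131.8° gives GH at -135.3° from the x-axis; with |GH| = 10.9, H = (22.68, -19.25). ∠GHR = 53.4° gives HR at 98.10° from the x-axis; with |HR| = 9.0, R = (21.41, -10.34). HR ⟂ RL, so RL runs at 8.100°; with |RL| = 23.3, L = (44.48, -7.061). Then |SL| = |L − S| = 42.27.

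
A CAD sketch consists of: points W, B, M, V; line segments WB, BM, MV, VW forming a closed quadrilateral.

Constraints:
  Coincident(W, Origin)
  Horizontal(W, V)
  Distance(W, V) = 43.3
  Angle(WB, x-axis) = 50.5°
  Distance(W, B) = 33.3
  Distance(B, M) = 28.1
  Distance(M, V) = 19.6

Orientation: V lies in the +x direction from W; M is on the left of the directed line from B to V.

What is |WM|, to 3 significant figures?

52.0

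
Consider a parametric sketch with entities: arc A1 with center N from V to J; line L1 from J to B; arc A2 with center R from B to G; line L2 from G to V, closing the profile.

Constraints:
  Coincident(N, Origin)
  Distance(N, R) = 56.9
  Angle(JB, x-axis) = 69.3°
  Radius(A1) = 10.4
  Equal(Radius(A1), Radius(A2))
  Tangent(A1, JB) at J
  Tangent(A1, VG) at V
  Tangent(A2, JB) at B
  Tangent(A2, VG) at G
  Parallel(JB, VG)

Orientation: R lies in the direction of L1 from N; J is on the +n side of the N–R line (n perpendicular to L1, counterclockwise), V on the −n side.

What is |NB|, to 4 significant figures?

57.84

Tangency of A1 to both parallel lines with radius 10.4 puts J and V at N ± 10.4·n: J = (-9.729, 3.676), V = (9.729, -3.676). Equal radii place B and G the same way about R: B = R + 10.4·n = (10.38, 56.90), G = R − 10.4·n = (29.84, 49.55). Then |NB| = |B − N| = 57.84.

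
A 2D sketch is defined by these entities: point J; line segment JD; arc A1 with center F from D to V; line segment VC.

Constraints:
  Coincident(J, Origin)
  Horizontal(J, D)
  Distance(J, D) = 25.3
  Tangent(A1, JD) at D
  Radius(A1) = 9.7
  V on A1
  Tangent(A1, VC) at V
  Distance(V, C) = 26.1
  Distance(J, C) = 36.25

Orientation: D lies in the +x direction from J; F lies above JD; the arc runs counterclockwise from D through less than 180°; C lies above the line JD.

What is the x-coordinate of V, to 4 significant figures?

31.69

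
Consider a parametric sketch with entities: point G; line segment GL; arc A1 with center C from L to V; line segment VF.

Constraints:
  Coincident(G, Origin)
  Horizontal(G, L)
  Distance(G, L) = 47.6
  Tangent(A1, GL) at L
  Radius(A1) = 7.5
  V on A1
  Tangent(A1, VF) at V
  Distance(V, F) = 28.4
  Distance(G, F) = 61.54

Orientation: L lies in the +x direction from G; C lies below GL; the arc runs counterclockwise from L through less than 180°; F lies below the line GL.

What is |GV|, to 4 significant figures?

41.65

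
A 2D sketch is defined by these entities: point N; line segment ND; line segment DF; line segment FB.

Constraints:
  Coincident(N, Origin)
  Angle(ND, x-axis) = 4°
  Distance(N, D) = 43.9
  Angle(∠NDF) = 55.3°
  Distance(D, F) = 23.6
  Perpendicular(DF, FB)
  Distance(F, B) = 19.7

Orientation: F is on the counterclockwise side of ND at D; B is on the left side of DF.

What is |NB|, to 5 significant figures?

16.451

N is at the origin; ND runs at 4.0° with length 43.9, so D = 43.9·(cos 4.0°, sin 4.0°) = (43.793, 3.0623). ∠NDF = 55.3°, so DF runs at 4.0° + (180° − 55.3°) = 128.70° from the x-axis; with |DF| = 23.6, F = D + 23.6·(cos 128.70°, sin 128.70°) = (29.037, 21.480). DF is perpendicular to FB; with |FB| = 19.7 on the left of DF, B = F + 19.7·(-0.78043, -0.62524) = (13.663, 9.1632). Then |NB| = |B − N| = 16.451.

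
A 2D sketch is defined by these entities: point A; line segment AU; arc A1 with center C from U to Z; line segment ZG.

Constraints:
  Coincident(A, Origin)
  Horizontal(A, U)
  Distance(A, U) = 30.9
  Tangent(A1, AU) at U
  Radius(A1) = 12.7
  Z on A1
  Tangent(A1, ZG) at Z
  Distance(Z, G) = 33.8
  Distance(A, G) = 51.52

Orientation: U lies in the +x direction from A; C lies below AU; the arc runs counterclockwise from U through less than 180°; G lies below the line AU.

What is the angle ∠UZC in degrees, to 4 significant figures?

43.09°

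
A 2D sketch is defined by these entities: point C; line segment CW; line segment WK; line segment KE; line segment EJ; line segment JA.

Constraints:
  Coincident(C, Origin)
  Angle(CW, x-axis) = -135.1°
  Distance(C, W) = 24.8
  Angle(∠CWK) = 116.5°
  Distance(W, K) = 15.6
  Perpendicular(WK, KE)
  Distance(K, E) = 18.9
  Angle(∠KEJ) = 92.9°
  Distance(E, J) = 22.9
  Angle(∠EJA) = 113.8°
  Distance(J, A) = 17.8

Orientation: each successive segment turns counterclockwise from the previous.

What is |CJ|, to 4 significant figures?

4.355

C is at the origin; CW runs at -135.1° with length 24.8, so W = (-17.57, -17.51). ∠CWK = 116.5° gives WK at -71.60° from the x-axis; with |WK| = 15.6, K = (-12.64, -32.31). The perpendicularity gives KE at right angles to WK, so KE runs at 18.40°; with |KE| = 18.9, E = (5.291, -26.34). ∠KEJ = 92.9° gives EJ at 105.5° from the x-axis; with |EJ| = 22.9, J = (-0.8287, -4.275). Then |CJ| = |J − C| = 4.355.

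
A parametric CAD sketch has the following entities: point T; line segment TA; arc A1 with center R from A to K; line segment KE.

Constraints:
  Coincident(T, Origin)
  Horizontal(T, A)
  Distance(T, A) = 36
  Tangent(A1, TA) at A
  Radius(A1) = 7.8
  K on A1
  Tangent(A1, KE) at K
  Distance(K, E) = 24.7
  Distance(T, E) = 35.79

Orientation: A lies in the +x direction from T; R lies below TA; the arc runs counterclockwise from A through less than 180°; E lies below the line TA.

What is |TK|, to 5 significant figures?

29.081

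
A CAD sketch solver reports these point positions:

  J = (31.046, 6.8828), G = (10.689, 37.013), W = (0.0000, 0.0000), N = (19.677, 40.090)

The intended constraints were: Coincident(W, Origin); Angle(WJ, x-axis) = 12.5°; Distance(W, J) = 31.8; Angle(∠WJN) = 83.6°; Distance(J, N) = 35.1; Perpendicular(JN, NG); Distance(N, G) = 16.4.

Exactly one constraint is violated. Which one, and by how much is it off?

Distance(N, G) = 16.4 — off by 6.90.

W = (0.00, 0.00) ✓; WJ at 12.50° ✓; |WJ| = 31.80 ✓; ∠WJN = 83.60° ✓; |JN| = 35.10 ✓; ∠(JN, NG) = 90.00° ✓; |NG| = 9.500 ✗.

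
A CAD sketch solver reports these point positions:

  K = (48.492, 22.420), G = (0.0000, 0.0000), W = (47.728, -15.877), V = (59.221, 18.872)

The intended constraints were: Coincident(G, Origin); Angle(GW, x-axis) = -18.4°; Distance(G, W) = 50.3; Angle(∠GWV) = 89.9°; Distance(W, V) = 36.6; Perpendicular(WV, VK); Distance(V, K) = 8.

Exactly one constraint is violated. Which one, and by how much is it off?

Distance(V, K) = 8 — off by 3.30.

G = (0.00, 0.00) ✓; GW at -18.40° ✓; |GW| = 50.30 ✓; ∠GWV = 89.90° ✓; |WV| = 36.60 ✓; ∠(WV, VK) = 90.00° ✓; |VK| = 11.30 ✗.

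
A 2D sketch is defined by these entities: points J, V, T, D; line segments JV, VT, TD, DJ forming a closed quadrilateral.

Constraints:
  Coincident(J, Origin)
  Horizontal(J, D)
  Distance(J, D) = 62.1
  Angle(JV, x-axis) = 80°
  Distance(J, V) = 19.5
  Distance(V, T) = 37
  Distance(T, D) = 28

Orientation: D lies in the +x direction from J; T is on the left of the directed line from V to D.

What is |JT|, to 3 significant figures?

44.0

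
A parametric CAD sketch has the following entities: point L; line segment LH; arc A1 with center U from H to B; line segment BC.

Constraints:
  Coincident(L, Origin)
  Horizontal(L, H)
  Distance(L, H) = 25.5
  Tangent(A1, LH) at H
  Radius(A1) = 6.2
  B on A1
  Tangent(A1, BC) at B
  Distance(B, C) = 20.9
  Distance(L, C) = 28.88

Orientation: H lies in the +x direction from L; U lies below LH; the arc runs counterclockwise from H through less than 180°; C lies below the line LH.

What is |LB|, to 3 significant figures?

20.0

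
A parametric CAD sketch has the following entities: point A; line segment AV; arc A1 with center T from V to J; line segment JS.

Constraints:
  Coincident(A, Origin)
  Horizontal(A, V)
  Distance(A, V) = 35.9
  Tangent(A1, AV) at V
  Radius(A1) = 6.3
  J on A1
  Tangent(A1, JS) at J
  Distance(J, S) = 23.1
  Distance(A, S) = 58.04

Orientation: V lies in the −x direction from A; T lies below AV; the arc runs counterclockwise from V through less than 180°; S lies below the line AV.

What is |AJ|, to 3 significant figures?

41.4

Checks: |TJ| = 6.300 ✓; ∠(TJ, JS) = 90.00° ✓; |JS| = 23.10 ✓; |AS| = 58.04 ✓.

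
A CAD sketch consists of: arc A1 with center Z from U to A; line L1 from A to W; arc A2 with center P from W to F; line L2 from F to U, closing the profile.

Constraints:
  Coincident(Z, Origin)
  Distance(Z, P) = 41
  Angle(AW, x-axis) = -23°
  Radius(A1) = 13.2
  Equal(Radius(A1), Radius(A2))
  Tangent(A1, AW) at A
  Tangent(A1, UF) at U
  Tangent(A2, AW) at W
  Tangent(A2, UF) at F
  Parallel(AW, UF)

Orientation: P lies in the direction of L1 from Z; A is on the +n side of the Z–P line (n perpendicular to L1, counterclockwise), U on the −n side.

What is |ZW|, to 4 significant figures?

43.07

The slot axis is L1's direction at -23.0°, so u = (cos -23.0°, sin -23.0°) = (0.9205, -0.3907) and n = (−sin -23.0°, cos -23.0°) = (0.3907, 0.9205). Z is at the origin and P lies 41.0 along u from Z, so P = 41.0·u = (37.74, -16.02). Tangency of A1 to both parallel lines with radius 13.2 puts A and U at Z ± 13.2·n: A = (5.158, 12.15), U = (-5.158, -12.15). Equal radii place W and F the same way about P: W = P + 13.2·n = (42.90, -3.869), F = P − 13.2·n = (32.58, -28.17). Then |ZW| = |W − Z| = 43.07.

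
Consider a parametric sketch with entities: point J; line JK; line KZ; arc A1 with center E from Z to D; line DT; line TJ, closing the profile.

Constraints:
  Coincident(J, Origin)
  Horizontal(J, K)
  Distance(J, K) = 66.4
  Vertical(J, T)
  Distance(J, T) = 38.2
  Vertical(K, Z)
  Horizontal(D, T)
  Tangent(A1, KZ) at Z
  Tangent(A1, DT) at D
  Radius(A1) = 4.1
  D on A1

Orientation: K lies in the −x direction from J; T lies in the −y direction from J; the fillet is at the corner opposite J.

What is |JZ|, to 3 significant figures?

74.6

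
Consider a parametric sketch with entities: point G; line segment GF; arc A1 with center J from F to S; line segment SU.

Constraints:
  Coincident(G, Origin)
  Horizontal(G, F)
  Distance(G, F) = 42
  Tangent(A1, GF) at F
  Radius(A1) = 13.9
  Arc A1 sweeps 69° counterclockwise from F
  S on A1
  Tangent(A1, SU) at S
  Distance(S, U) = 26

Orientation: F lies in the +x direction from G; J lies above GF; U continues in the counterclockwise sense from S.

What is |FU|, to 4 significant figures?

39.98

G is at the origin; G and F share the same y with |GF| = 42.0 and F on the +x side, so F = (42.00, 0.000). Tangency of A1 to GF means the radius JF is perpendicular to GF, so J = F + (0, 13.9) = (42.00, 13.90). On A1, F sits at bearing -90° from J; a 69° counterclockwise sweep puts S at bearing -21°, so S = J + 13.9·(cos -21°, sin -21°) = (54.98, 8.919). Tangency of A1 to SU means the radius JS is perpendicular to SU, so SU runs along (−sin -21°, cos -21°); with |SU| = 26.0, U = (64.29, 33.19). Then |FU| = |U − F| = 39.98.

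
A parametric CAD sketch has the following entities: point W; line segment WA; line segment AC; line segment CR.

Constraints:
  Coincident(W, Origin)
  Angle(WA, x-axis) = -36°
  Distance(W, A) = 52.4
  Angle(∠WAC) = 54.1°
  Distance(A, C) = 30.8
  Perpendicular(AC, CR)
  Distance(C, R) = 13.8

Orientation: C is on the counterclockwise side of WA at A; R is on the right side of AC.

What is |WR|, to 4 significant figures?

56.25

∠WAC = 54.1°, so AC runs at -36.0° + (180° − 54.1°) = 89.90° from the x-axis; with |AC| = 30.8, C = A + 30.8·(cos 89.90°, sin 89.90°) = (42.45, 5.869e-06). AC is perpendicular to CR; with |CR| = 13.8 on the right of AC, R = C + 13.8·(1.000, -0.001745) = (56.25, -0.02408). Then |WR| = |R − W| = 56.25.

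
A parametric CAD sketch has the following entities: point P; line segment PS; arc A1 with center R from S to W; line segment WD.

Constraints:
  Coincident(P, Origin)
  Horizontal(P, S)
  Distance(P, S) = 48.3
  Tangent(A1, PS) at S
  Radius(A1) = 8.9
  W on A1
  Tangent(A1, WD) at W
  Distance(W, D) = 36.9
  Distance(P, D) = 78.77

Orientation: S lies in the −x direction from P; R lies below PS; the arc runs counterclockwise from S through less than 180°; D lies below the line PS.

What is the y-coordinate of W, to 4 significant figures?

-6.581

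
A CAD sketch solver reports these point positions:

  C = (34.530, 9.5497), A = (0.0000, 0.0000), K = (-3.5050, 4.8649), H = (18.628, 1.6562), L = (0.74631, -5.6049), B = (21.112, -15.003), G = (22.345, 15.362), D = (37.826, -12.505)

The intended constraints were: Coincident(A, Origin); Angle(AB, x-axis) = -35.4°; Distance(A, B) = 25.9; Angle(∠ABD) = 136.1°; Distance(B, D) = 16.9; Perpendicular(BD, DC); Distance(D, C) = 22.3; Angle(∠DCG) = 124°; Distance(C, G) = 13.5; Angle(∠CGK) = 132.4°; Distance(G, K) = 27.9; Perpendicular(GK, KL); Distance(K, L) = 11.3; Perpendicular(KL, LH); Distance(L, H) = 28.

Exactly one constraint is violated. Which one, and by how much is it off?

Distance(L, H) = 28 — off by 8.70.

A = (0.00, 0.00) ✓; AB at -35.40° ✓; |AB| = 25.90 ✓; ∠ABD = 136.1° ✓; |BD| = 16.90 ✓; ∠(BD, DC) = 90.00° ✓; |DC| = 22.30 ✓; ∠DCG = 124.0° ✓; |CG| = 13.50 ✓; ∠CGK = 132.4° ✓; |GK| = 27.90 ✓; ∠(GK, KL) = 90.00° ✓; |KL| = 11.30 ✓; ∠(KL, LH) = 90.00° ✓; |LH| = 19.30 ✗.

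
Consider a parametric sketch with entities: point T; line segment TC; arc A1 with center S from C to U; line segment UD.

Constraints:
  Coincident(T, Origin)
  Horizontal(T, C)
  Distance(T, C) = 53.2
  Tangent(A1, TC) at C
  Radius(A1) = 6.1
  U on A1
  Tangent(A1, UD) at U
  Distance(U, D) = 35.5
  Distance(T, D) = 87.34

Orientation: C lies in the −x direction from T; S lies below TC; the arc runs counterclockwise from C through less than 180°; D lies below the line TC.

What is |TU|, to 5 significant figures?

57.337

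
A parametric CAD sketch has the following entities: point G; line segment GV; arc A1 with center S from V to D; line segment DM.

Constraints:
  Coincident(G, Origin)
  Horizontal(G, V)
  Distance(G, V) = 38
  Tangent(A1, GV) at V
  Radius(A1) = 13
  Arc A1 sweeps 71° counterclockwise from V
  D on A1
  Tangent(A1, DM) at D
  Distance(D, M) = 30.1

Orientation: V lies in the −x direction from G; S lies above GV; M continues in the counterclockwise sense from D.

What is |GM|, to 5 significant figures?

40.484

G is at the origin; GV is horizontal with |GV| = 38.0 and V on the −x side, so V = (-38.000, 0.0000). The tangent condition forces SV to be normal to GV, so S = V + (0, 13) = (-38.000, 13.000). On A1, V sits at bearing -90° from S; a 71° counterclockwise sweep puts D at bearing -19°, so D = S + 13.0·(cos -19°, sin -19°) = (-25.708, 8.7676). A1 meets DM tangentially, so SD is at right angles to DM, so DM runs along (−sin -19°, cos -19°); with |DM| = 30.1, M = (-15.909, 37.228). Then |GM| = |M − G| = 40.484.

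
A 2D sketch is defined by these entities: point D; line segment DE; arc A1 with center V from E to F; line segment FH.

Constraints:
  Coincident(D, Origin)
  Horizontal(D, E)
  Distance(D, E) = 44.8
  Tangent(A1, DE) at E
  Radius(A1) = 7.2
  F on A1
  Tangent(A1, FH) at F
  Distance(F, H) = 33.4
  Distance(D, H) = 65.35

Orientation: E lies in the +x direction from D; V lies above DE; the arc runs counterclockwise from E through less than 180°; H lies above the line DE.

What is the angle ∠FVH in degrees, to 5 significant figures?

77.835°

Checks: D.y = 0.00, E.y = 0.00 ✓; |VF| = 7.200 ✓; ∠(VF, FH) = 90.00° ✓; |FH| = 33.40 ✓; |DH| = 65.35 ✓.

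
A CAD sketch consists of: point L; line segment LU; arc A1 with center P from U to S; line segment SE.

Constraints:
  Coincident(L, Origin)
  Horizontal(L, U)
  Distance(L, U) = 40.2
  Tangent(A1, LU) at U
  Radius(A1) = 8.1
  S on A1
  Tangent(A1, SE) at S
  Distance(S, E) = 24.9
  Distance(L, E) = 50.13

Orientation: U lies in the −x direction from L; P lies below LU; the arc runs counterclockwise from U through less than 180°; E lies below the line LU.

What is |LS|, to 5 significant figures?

48.903

Checks: |PS| = 8.100 ✓; ∠(PS, SE) = 90.00° ✓; |SE| = 24.90 ✓; |LE| = 50.13 ✓.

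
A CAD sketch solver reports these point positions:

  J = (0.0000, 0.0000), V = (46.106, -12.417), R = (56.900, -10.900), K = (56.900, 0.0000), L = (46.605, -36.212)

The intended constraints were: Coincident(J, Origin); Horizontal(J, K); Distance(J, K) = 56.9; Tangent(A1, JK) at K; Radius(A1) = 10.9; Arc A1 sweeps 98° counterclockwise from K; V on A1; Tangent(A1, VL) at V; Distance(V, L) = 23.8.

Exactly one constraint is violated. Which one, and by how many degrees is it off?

Tangent(A1, VL) at V — off by 6.80°.

J = (0.00, 0.00) ✓; J.y = 0.00, K.y = 0.00 ✓; |JK| = 56.90 ✓; ∠(RK, KJ) = 90.00° ✓; |RK| = 10.90 ✓; bearing(R→V) − bearing(R→K) = 98.00° ✓; |RV| = 10.90 ✓; ∠(RV, VL) = 96.80° ✗; |VL| = 23.80 ✓.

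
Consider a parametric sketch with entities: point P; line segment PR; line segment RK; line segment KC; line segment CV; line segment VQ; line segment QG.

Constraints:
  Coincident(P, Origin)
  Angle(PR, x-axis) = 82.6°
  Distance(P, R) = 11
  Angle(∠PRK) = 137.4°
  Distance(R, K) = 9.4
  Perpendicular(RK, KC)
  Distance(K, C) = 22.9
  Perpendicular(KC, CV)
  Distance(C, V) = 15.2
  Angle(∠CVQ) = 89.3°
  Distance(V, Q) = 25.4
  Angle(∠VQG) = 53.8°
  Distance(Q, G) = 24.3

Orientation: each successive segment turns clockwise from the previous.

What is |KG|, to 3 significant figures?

12.9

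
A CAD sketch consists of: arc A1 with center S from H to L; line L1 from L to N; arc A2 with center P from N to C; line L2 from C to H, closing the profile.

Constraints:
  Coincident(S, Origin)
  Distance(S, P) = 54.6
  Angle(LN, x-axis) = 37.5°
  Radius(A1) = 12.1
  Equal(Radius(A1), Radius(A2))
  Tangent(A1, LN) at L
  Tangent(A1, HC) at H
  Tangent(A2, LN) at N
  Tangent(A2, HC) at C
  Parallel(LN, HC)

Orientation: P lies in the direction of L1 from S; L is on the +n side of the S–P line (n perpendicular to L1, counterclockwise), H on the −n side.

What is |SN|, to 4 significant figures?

55.92

Tangency of A1 to both parallel lines with radius 12.1 puts L and H at S ± 12.1·n: L = (-7.366, 9.600), H = (7.366, -9.600). Equal radii place N and C the same way about P: N = P + 12.1·n = (35.95, 42.84), C = P − 12.1·n = (50.68, 23.64). Then |SN| = |N − S| = 55.92.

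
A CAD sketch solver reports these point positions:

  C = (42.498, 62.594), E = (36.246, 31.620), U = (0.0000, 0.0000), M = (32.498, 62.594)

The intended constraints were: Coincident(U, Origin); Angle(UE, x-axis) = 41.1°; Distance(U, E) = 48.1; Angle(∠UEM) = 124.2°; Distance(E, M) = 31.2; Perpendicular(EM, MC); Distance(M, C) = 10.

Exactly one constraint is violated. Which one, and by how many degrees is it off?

Perpendicular(EM, MC) — off by 6.90°.

U = (0.00, 0.00) ✓; UE at 41.10° ✓; |UE| = 48.10 ✓; ∠UEM = 124.2° ✓; |EM| = 31.20 ✓; ∠(EM, MC) = 96.90° ✗; |MC| = 10.00 ✓.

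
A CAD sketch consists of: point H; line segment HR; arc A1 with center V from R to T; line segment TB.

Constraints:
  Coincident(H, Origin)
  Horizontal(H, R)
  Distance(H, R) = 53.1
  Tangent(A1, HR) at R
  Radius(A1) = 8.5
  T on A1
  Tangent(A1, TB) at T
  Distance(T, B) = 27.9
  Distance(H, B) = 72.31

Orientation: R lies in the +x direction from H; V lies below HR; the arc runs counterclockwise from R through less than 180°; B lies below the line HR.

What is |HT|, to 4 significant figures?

48.17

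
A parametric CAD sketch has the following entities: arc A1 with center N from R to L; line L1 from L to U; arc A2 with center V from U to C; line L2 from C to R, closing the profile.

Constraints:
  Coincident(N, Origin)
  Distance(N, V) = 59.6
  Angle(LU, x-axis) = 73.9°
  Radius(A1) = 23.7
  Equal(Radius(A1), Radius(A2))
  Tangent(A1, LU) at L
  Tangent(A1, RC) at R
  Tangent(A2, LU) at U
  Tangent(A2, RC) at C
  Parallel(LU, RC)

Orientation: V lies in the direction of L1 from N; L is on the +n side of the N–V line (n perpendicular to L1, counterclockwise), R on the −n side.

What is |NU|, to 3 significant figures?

64.1

The slot axis is L1's direction at 73.9°, so u = (cos 73.9°, sin 73.9°) = (0.277, 0.961) and n = (−sin 73.9°, cos 73.9°) = (-0.961, 0.277). N is at the origin and V lies 59.6 along u from N, so V = 59.6·u = (16.5, 57.3). Tangency of A1 to both parallel lines with radius 23.7 puts L and R at N ± 23.7·n: L = (-22.8, 6.57), R = (22.8, -6.57). Equal radii place U and C the same way about V: U = V + 23.7·n = (-6.24, 63.8), C = V − 23.7·n = (39.3, 50.7). Then |NU| = |U − N| = 64.1.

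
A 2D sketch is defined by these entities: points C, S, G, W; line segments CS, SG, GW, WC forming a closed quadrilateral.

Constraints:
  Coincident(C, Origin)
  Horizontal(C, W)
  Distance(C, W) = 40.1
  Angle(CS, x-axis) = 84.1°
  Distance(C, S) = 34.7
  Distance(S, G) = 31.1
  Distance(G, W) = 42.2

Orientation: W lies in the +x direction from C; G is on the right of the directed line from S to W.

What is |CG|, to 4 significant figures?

4.350

Checks: |SG| = 31.10 ✓; |GW| = 42.20 ✓.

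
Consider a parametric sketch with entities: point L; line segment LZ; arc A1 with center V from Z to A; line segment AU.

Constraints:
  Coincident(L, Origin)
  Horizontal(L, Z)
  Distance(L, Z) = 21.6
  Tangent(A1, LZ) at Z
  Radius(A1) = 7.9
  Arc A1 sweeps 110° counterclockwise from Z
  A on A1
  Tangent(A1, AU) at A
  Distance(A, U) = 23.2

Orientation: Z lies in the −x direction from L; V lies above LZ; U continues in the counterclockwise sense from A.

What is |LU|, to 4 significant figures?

39.23

L is at the origin; LZ is horizontal with |LZ| = 21.6 and Z on the −x side, so Z = (-21.60, 0.000). Since A1 is tangent to LZ there, VZ ⟂ LZ, so V = Z + (0, 7.9) = (-21.60, 7.900). On A1, Z sits at bearing -90° from V; a 110° counterclockwise sweep puts A at bearing 20°, so A = V + 7.9·(cos 20°, sin 20°) = (-14.18, 10.60). A1 meets AU tangentially, so VA is at right angles to AU, so AU runs along (−sin 20°, cos 20°); with |AU| = 23.2, U = (-22.11, 32.40). Then |LU| = |U − L| = 39.23.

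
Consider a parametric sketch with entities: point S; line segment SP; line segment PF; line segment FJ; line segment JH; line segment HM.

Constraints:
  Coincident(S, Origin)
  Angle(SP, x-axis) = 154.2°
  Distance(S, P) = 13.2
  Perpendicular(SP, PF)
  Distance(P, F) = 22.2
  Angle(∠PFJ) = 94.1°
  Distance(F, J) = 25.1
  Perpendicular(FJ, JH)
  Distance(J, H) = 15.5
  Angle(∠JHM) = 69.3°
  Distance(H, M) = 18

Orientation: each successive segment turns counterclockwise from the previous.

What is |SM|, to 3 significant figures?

14.3

FJ ⟂ JH, so JH runs at 60.1°; with |JH| = 15.5, H = (7.94, -13.3). ∠JHM = 69.3° gives HM at 171° from the x-axis; with |HM| = 18.0, M = (-9.83, -10.4). Then |SM| = |M − S| = 14.3.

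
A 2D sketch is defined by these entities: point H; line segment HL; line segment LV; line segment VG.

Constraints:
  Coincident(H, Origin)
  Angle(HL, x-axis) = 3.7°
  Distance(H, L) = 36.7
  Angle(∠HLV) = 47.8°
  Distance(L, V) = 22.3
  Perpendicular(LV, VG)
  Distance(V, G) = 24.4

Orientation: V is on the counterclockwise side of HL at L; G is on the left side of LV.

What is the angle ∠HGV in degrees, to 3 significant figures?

140°

∠HLV = 47.8°, so LV runs at 3.7° + (180° − 47.8°) = 136° from the x-axis; with |LV| = 22.3, V = L + 22.3·(cos 136°, sin 136°) = (20.6, 17.9). LV ⟂ VG; with |VG| = 24.4 on the left of LV, G = V + 24.4·(-0.696, -0.718) = (3.63, 0.365). Then cos ∠HGV = GH·GV / (|GH||GV|), giving 140°.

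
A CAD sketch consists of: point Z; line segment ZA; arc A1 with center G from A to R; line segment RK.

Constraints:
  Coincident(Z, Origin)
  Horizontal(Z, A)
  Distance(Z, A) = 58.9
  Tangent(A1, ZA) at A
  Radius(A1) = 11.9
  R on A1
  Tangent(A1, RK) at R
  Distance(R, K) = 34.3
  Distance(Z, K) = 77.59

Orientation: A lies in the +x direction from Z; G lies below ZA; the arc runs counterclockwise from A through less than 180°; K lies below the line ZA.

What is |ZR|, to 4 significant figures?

50.61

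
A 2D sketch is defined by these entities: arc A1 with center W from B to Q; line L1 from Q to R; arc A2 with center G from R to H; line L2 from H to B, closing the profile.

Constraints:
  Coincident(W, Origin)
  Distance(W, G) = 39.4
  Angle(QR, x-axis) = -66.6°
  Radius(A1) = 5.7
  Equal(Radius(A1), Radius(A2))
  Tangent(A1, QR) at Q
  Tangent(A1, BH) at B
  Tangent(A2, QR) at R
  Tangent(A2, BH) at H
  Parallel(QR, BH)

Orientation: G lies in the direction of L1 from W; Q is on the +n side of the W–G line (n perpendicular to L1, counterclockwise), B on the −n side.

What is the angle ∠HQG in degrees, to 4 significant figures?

7.905°

The slot axis is L1's direction at -66.6°, so u = (cos -66.6°, sin -66.6°) = (0.3971, -0.9178) and n = (−sin -66.6°, cos -66.6°) = (0.9178, 0.3971). W is at the origin and G lies 39.4 along u from W, so G = 39.4·u = (15.65, -36.16). Tangency of A1 to both parallel lines with radius 5.7 puts Q and B at W ± 5.7·n: Q = (5.231, 2.264), B = (-5.231, -2.264). Equal radii place R and H the same way about G: R = G + 5.7·n = (20.88, -33.90), H = G − 5.7·n = (10.42, -38.42). Then cos ∠HQG = QH·QG / (|QH||QG|), giving 7.905°.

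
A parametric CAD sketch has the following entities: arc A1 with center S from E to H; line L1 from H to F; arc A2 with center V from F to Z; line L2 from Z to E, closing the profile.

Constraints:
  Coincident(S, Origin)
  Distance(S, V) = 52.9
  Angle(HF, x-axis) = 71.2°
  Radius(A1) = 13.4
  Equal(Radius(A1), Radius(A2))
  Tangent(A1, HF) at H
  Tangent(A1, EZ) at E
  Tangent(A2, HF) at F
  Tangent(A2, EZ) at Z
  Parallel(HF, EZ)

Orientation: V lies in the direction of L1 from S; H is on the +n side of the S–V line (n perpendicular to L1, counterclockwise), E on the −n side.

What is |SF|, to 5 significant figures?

54.571

Tangency of A1 to both parallel lines with radius 13.4 puts H and E at S ± 13.4·n: H = (-12.685, 4.3184), E = (12.685, -4.3184). Equal radii place F and Z the same way about V: F = V + 13.4·n = (4.3628, 54.396), Z = V − 13.4·n = (29.733, 45.759). Then |SF| = |F − S| = 54.571.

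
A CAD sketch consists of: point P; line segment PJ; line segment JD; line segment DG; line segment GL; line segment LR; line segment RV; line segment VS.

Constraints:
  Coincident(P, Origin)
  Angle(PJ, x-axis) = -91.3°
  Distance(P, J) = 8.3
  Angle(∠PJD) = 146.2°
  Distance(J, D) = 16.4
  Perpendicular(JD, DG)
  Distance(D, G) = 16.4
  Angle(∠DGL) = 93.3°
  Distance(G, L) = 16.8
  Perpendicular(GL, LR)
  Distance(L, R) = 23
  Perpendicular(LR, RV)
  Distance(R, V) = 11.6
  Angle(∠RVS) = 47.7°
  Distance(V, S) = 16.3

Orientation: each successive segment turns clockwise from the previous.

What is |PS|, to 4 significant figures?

6.764

LR ⟂ RV, so RV runs at -121.8°; with |RV| = 11.6, V = (-0.7483, -19.99). ∠RVS = 47.7° gives VS at 105.9° from the x-axis; with |VS| = 16.3, S = (-5.214, -4.310). Then |PS| = |S − P| = 6.764.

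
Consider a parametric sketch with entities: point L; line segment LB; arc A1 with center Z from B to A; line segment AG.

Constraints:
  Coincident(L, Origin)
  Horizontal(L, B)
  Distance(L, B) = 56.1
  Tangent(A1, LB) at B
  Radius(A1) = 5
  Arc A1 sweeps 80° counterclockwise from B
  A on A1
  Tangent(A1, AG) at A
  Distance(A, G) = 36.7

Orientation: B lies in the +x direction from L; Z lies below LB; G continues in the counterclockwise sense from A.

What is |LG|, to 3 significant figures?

60.2

L is at the origin; L and B share the same y with |LB| = 56.1 and B on the +x side, so B = (56.1, 0.00). The tangent condition forces ZB to be normal to LB, so Z = B + (0, -5) = (56.1, -5.00). On A1, B sits at bearing 90° from Z; an 80° counterclockwise sweep puts A at bearing 170°, so A = Z + 5.0·(cos 170°, sin 170°) = (51.2, -4.13). Since A1 is tangent to AG there, ZA ⟂ AG, so AG runs along (−sin 170°, cos 170°); with |AG| = 36.7, G = (44.8, -40.3). Then |LG| = |G − L| = 60.2.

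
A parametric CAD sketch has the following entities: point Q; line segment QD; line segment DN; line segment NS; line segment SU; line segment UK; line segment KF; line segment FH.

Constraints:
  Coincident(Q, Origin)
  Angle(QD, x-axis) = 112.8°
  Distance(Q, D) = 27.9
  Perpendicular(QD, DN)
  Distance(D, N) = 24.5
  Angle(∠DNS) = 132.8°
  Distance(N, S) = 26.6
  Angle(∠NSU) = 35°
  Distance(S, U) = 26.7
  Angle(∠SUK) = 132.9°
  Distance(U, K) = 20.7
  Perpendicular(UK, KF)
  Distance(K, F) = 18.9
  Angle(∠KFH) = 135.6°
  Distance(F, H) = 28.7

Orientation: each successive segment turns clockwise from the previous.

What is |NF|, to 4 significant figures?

13.77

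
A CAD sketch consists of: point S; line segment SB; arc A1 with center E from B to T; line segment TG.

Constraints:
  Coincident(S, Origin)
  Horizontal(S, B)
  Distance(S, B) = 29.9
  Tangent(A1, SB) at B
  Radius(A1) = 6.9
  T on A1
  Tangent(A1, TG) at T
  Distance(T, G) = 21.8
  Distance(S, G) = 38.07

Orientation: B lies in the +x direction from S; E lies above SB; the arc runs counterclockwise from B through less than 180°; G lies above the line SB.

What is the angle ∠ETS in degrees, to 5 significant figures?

14.873°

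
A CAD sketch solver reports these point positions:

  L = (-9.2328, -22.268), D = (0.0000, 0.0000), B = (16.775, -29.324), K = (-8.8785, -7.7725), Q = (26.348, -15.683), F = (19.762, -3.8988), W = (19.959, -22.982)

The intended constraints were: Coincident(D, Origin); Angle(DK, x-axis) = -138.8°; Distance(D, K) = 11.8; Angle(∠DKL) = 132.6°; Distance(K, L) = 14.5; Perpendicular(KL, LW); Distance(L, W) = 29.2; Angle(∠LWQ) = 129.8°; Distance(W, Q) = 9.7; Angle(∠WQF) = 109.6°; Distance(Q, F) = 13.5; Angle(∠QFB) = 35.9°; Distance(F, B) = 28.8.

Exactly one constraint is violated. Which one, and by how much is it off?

Distance(F, B) = 28.8 — off by 3.20.

D = (0.00, 0.00) ✓; DK at -138.8° ✓; |DK| = 11.80 ✓; ∠DKL = 132.6° ✓; |KL| = 14.50 ✓; ∠(KL, LW) = 90.00° ✓; |LW| = 29.20 ✓; ∠LWQ = 129.8° ✓; |WQ| = 9.700 ✓; ∠WQF = 109.6° ✓; |QF| = 13.50 ✓; ∠QFB = 35.90° ✓; |FB| = 25.60 ✗.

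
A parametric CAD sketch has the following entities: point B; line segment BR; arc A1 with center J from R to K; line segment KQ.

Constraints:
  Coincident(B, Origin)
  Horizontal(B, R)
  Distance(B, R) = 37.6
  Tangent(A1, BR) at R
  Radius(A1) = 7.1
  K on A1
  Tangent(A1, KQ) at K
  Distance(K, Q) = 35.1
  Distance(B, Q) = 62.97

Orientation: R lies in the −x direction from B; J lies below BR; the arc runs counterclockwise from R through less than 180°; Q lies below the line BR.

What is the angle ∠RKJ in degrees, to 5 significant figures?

47.137°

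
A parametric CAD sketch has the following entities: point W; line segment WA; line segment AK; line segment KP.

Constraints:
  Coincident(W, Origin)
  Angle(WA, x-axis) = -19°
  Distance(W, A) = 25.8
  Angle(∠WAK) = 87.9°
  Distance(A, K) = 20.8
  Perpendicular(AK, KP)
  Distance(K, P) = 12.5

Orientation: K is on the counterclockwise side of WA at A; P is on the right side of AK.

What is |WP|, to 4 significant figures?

43.13

W is at the origin; WA runs at -19.0° with length 25.8, so A = 25.8·(cos -19.0°, sin -19.0°) = (24.39, -8.400). ∠WAK = 87.9°, so AK runs at -19.0° + (180° − 87.9°) = 73.10° from the x-axis; with |AK| = 20.8, K = A + 20.8·(cos 73.10°, sin 73.10°) = (30.44, 11.50). AK ⟂ KP; with |KP| = 12.5 on the right of AK, P = K + 12.5·(0.9568, -0.2907) = (42.40, 7.868). Then |WP| = |P − W| = 43.13.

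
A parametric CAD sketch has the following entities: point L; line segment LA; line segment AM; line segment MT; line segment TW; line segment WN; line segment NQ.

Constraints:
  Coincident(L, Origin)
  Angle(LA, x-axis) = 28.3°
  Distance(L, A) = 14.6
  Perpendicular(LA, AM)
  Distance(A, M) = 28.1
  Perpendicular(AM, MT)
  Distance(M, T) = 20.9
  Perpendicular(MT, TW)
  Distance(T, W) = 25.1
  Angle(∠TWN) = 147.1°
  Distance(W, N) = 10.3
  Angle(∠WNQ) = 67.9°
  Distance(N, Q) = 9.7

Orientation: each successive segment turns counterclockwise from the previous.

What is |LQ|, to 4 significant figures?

5.374

∠TWN = 147.1° gives WN at -28.80° from the x-axis; with |WN| = 10.3, N = (2.057, -5.307). ∠WNQ = 67.9° gives NQ at 83.30° from the x-axis; with |NQ| = 9.7, Q = (3.188, 4.326). Then |LQ| = |Q − L| = 5.374.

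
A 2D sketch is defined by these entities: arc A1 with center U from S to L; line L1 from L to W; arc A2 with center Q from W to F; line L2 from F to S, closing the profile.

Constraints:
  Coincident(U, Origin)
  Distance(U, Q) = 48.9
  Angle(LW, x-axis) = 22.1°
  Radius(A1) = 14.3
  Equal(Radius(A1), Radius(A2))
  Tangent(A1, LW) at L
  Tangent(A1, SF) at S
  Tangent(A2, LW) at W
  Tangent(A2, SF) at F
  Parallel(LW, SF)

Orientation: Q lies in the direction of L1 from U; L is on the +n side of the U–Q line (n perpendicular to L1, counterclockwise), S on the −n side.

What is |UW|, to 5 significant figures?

50.948

The slot axis is L1's direction at 22.1°, so u = (cos 22.1°, sin 22.1°) = (0.92653, 0.37622) and n = (−sin 22.1°, cos 22.1°) = (-0.37622, 0.92653). U is at the origin and Q lies 48.9 along u from U, so Q = 48.9·u = (45.307, 18.397). Tangency of A1 to both parallel lines with radius 14.3 puts L and S at U ± 14.3·n: L = (-5.3800, 13.249), S = (5.3800, -13.249). Equal radii place W and F the same way about Q: W = Q + 14.3·n = (39.927, 31.647), F = Q − 14.3·n = (50.687, 5.1480). Then |UW| = |W − U| = 50.948.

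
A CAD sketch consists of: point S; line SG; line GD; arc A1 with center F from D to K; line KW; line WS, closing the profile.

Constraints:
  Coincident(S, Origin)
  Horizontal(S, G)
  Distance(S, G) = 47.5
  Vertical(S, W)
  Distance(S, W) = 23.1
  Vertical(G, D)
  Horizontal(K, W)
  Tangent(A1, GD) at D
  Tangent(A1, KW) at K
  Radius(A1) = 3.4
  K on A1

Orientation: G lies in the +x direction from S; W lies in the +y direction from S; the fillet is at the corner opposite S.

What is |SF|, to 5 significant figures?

48.300

S is at the origin; S and G share the same y with |SG| = 47.5 and G on the +x side, so G = (47.500, 0.0000). SW is vertical with |SW| = 23.1 and W on the +y side, so W = (0.0000, 23.100). The virtual corner opposite S is at (47.500, 23.100). A1 meets GD tangentially, so FD is at right angles to GD and since A1 is tangent to KW there, FK ⟂ KW, with radius 3.4, so the center F sits 3.4 in from both sides at F = (44.100, 19.700). Then |SF| = |F − S| = 48.300.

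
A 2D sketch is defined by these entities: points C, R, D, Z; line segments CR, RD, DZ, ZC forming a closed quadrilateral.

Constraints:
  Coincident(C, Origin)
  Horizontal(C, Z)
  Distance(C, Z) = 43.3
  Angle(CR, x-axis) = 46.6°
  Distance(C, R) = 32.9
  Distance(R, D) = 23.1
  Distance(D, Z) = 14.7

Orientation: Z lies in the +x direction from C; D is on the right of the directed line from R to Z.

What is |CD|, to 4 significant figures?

28.74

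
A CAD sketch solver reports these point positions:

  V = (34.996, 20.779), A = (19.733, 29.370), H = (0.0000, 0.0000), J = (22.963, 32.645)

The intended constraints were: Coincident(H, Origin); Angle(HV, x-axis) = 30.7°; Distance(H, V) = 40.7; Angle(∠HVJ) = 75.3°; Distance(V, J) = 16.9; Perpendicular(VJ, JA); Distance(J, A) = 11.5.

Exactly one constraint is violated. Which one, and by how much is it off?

Distance(J, A) = 11.5 — off by 6.90.

H = (0.00, 0.00) ✓; HV at 30.70° ✓; |HV| = 40.70 ✓; ∠HVJ = 75.30° ✓; |VJ| = 16.90 ✓; ∠(VJ, JA) = 90.00° ✓; |JA| = 4.600 ✗.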